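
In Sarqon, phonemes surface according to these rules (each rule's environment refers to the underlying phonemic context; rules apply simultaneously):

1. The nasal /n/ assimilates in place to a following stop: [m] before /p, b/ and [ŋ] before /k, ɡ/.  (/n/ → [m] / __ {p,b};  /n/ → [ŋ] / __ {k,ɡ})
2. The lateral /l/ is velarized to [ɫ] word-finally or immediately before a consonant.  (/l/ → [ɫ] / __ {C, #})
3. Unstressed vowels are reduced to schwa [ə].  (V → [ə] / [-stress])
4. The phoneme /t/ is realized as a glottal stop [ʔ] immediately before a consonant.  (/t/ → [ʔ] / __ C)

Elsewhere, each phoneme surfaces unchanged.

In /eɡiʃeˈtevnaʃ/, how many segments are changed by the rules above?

Segments that undergo a rule: /e/ → [ə] (rule 3); /i/ → [ə] (rule 3); /e/ → [ə] (rule 3); /a/ → [ə] (rule 3).
All other segments surface unchanged.

4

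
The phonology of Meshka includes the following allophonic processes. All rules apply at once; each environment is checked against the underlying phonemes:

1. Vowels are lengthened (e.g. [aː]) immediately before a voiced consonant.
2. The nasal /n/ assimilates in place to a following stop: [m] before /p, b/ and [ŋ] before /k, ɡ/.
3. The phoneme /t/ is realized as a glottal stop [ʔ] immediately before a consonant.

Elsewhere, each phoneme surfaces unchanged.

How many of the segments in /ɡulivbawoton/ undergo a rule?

4

Segments that undergo a rule: /u/ → [uː] (rule 1); /i/ → [iː] (rule 1); /a/ → [aː] (rule 1); /o/ → [oː] (rule 1).
All other segments surface unchanged.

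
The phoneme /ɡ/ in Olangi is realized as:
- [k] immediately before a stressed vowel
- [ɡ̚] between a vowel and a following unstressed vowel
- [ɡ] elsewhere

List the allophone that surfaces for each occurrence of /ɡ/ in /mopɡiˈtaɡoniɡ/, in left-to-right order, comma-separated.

[ɡ], [ɡ̚], [ɡ]

Occurrence 1 (position 4): no conditioning environment matches → elsewhere allophone [ɡ].
Occurrence 2 (position 8): between a vowel and a following unstressed vowel → [ɡ̚].
Occurrence 3 (position 12): no conditioning environment matches → elsewhere allophone [ɡ].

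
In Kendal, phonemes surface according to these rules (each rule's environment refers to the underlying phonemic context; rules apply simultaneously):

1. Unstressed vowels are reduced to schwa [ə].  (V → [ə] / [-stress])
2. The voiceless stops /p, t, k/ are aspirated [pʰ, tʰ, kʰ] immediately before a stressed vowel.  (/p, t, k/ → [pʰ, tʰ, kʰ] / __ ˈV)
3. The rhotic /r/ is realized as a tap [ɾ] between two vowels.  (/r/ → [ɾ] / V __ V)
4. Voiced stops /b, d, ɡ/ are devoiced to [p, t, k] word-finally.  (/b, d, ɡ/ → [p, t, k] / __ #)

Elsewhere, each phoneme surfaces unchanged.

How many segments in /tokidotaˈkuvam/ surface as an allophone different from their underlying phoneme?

Segments that undergo a rule: /o/ → [ə] (rule 1); /i/ → [ə] (rule 1); /o/ → [ə] (rule 1); /a/ → [ə] (rule 1); /k/ → [kʰ] (rule 2); /a/ → [ə] (rule 1).
All other segments surface unchanged.

6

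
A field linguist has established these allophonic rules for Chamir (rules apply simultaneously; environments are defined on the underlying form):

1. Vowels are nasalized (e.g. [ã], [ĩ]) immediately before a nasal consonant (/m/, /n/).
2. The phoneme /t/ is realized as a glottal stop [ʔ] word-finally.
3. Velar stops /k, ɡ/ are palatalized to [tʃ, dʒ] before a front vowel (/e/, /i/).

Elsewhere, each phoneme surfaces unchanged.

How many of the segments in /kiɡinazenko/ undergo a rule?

Segments that undergo a rule: /k/ → [tʃ] (rule 3); /ɡ/ → [dʒ] (rule 3); /i/ → [ĩ] (rule 1); /e/ → [ẽ] (rule 1).
All other segments surface unchanged.

4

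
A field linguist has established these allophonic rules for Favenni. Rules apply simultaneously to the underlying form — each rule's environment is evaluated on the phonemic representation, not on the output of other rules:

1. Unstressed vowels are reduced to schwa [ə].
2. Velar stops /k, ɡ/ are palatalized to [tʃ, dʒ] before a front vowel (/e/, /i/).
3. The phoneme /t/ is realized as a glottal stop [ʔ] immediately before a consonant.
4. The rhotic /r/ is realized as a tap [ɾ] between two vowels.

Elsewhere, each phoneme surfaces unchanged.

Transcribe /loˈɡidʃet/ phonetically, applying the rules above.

/l/ — not in any rule's target class → [l].
/o/ (between /l/ and /ɡ/): in an unstressed syllable, so rule 1 applies → [ə].
/ɡ/ — between /o/ and /i/, before a front vowel — surfaces as [dʒ] (rule 2).
/i/ (between /ɡ/ and /d/) fails the environment for rule 1, so it stays [i].
/d/ (between /i/ and /ʃ/): no rule targets it → [d].
/ʃ/ — not in any rule's target class → [ʃ].
/e/ — between /ʃ/ and /t/, in an unstressed syllable — surfaces as [ə] (rule 1).
/t/ (word-final) is in the target of rule 3 but the environment (immediately before a consonant) is not met → [t].

[ləˈdʒidʃət]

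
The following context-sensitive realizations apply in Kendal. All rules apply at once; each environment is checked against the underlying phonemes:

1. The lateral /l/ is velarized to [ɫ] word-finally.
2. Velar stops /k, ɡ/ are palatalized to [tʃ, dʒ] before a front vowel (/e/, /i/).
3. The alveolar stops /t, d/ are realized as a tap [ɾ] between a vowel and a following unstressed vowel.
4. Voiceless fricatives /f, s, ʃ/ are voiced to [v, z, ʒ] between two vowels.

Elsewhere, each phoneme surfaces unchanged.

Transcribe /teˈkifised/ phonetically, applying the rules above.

[teˈtʃivized]

/t/ (word-initial) fails the environment for rule 3, so it stays [t].
/k/ (between /e/ and /i/) occurs before a front vowel → [tʃ] by rule 2.
/f/ (between /i/ and /i/): between two vowels, so rule 4 applies → [v].
/s/ meets the environment for rule 4 (between two vowels) → [z].
/d/ — word-final; rule 3 does not apply here → [d].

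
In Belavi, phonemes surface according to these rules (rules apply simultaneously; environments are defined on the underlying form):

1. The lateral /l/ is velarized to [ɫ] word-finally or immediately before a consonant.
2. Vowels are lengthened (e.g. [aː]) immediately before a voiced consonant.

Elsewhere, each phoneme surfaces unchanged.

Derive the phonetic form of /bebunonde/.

/b/ stays [b].
/e/ (between /b/ and /b/): before a voiced consonant, so rule 2 applies → [eː].
/b/ (between /e/ and /u/): no rule targets it → [b].
/u/ — between /b/ and /n/, before a voiced consonant — surfaces as [uː] (rule 2).
/n/ — not in any rule's target class → [n].
/o/ — between /n/ and /n/, before a voiced consonant — surfaces as [oː] (rule 2).
/n/ — not in any rule's target class → [n].
/d/ (between /n/ and /e/): no rule targets it → [d].
/e/ (word-final): rule 2 targets it, but not before a voiced consonant → unchanged [e].

[beːbuːnoːnde]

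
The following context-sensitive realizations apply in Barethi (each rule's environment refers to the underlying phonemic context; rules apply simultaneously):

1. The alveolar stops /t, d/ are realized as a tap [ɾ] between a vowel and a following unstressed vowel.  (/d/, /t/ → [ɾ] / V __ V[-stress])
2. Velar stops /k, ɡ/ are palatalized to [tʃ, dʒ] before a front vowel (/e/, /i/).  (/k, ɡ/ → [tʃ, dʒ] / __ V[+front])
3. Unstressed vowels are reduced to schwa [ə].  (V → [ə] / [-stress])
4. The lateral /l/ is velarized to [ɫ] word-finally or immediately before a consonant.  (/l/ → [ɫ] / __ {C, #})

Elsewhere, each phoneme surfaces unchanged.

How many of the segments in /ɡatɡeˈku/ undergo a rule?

Segments that undergo a rule: /a/ → [ə] (rule 3); /ɡ/ → [dʒ] (rule 2); /e/ → [ə] (rule 3).
All other segments surface unchanged.

3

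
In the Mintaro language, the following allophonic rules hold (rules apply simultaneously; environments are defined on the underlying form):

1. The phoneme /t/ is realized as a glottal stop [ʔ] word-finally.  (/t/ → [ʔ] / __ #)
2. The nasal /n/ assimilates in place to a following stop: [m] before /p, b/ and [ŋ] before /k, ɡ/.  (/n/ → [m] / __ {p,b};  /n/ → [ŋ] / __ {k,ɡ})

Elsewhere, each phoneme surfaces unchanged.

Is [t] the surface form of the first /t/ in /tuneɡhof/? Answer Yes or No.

Yes

/t/ — word-initial; rule 1 does not apply here → [t].
The actual realization is [t], which matches [t].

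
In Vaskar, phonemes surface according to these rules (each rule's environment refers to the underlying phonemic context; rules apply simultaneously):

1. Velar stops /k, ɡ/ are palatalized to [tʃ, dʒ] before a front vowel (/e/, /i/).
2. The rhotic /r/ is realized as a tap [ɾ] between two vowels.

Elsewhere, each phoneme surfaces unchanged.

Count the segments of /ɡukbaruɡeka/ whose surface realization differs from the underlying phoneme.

2

Segments that undergo a rule: /r/ → [ɾ] (rule 2); /ɡ/ → [dʒ] (rule 1).
All other segments surface unchanged.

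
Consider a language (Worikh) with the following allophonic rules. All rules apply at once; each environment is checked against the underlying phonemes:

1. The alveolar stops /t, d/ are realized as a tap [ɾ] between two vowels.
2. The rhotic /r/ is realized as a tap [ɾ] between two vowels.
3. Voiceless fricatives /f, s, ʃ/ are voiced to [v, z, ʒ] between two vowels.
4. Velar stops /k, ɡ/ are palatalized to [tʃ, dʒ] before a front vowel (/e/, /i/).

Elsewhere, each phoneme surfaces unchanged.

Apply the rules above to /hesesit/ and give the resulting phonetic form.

/h/ stays [h].
/e/ stays [e].
/s/ — between /e/ and /e/, between two vowels — surfaces as [z] (rule 3).
/e/ (between /s/ and /s/) is unaffected → [e].
Rule 3 applies to /s/ (between /e/ and /i/: between two vowels) → [z].
/i/ (between /s/ and /t/) is unaffected → [i].
/t/ — word-final; rule 1 does not apply here → [t].

[hezezit]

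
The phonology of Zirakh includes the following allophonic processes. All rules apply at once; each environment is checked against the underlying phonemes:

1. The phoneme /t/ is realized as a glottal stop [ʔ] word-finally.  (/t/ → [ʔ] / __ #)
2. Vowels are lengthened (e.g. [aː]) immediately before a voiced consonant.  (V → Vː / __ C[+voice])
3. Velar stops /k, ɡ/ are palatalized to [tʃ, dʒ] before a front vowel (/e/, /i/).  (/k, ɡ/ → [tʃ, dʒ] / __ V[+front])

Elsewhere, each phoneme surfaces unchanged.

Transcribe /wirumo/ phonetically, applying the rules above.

/w/ (word-initial): no rule targets it → [w].
/i/ — between /w/ and /r/, before a voiced consonant — surfaces as [iː] (rule 2).
/r/ stays [r].
/u/ meets the environment for rule 2 (before a voiced consonant) → [uː].
/m/ (between /u/ and /o/): no rule targets it → [m].
/o/ (word-final) fails the environment for rule 2, so it stays [o].

[wiːruːmo]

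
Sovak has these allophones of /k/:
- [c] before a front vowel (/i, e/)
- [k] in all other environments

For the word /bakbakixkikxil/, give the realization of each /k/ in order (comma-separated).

Occurrence 1 (position 3): no conditioning environment matches → elsewhere allophone [k].
Occurrence 2 (position 6): before a front vowel → [c].
Occurrence 3 (position 9): before a front vowel → [c].
Occurrence 4 (position 11): no conditioning environment matches → elsewhere allophone [k].

[k], [c], [c], [k]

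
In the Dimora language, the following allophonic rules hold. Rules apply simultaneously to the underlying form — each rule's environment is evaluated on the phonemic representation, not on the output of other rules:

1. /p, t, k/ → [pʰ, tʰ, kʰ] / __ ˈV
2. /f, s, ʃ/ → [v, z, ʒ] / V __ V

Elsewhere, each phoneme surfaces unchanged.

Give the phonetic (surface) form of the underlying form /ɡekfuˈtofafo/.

/k/ (between /e/ and /f/) is in the target of rule 1 but the environment (immediately before a stressed vowel) is not met → [k].
/f/ — between /k/ and /u/; rule 2 does not apply here → [f].
/t/ meets the environment for rule 1 (immediately before a stressed vowel) → [tʰ].
/f/ (between /o/ and /a/): between two vowels, so rule 2 applies → [v].
/f/ (between /a/ and /o/) occurs between two vowels → [v] by rule 2.

[ɡekfuˈtʰovavo]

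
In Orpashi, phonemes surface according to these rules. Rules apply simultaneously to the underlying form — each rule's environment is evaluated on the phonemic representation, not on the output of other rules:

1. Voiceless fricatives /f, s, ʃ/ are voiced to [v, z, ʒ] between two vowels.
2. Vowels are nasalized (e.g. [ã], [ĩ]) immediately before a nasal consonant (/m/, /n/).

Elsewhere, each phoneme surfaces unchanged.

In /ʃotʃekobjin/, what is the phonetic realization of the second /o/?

/o/ (between /k/ and /b/) is in the target of rule 2 but the environment (before a nasal consonant) is not met → [o].

[o]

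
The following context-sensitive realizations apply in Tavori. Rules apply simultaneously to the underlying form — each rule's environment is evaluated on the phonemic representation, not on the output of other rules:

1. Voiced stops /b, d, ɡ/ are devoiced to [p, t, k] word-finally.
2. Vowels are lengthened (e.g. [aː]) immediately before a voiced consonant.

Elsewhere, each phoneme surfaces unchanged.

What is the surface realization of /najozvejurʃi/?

/a/ (between /n/ and /j/) occurs before a voiced consonant → [aː] by rule 2.
Rule 2 applies to /o/ (between /j/ and /z/: before a voiced consonant) → [oː].
/e/ (between /v/ and /j/) occurs before a voiced consonant → [eː] by rule 2.
/u/ (between /j/ and /r/) occurs before a voiced consonant → [uː] by rule 2.
/i/ — word-final; rule 2 does not apply here → [i].

[naːjoːzveːjuːrʃi]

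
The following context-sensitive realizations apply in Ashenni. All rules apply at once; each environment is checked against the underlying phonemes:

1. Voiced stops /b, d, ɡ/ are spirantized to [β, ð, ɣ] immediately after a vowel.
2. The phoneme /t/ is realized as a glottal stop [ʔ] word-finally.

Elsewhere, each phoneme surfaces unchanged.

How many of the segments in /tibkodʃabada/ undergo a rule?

4

Segments that undergo a rule: /b/ → [β] (rule 1); /d/ → [ð] (rule 1); /b/ → [β] (rule 1); /d/ → [ð] (rule 1).
All other segments surface unchanged.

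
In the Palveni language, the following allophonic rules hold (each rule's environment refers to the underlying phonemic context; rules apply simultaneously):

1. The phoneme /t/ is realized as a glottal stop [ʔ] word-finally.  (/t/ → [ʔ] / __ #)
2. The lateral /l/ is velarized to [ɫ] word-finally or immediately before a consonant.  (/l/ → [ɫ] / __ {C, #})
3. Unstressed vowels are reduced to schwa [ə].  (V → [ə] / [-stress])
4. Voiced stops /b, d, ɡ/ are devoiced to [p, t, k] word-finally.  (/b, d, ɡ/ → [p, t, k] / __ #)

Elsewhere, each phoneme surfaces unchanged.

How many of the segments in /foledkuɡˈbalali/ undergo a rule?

5

Segments that undergo a rule: /o/ → [ə] (rule 3); /e/ → [ə] (rule 3); /u/ → [ə] (rule 3); /a/ → [ə] (rule 3); /i/ → [ə] (rule 3).
All other segments surface unchanged.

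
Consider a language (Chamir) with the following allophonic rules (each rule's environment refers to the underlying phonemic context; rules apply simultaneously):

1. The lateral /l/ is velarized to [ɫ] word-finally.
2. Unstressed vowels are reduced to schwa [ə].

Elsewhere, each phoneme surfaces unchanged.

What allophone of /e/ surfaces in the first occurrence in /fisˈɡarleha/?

/e/ (between /l/ and /h/): in an unstressed syllable, so rule 2 applies → [ə].

[ə]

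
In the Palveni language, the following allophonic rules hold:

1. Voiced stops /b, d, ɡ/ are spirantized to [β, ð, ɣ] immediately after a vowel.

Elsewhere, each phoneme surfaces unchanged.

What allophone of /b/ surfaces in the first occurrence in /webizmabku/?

[β]

/b/ meets the environment for rule 1 (immediately after a vowel) → [β].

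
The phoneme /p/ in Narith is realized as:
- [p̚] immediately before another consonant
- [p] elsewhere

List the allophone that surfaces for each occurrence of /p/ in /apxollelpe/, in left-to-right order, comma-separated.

[p̚], [p]

Occurrence 1 (position 2): immediately before another consonant → [p̚].
Occurrence 2 (position 9): no conditioning environment matches → elsewhere allophone [p].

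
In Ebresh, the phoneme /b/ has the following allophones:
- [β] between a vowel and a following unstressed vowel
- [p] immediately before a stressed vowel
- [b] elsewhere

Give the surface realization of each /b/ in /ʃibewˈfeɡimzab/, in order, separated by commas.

[β], [b]

Occurrence 1 (position 3): between a vowel and a following unstressed vowel → [β].
Occurrence 2 (position 13): no conditioning environment matches → elsewhere allophone [b].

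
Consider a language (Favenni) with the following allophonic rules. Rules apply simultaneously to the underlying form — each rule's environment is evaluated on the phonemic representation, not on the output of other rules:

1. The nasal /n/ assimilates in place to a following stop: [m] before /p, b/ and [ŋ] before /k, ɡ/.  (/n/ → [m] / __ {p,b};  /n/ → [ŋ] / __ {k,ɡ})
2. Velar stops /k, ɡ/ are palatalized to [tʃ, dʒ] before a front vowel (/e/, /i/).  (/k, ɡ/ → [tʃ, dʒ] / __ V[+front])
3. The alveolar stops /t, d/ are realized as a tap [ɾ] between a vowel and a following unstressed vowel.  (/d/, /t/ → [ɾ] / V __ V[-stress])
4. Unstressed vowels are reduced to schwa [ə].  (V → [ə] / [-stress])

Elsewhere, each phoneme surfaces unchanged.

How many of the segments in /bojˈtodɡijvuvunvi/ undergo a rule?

6

Segments that undergo a rule: /o/ → [ə] (rule 4); /ɡ/ → [dʒ] (rule 2); /i/ → [ə] (rule 4); /u/ → [ə] (rule 4); /u/ → [ə] (rule 4); /i/ → [ə] (rule 4).
All other segments surface unchanged.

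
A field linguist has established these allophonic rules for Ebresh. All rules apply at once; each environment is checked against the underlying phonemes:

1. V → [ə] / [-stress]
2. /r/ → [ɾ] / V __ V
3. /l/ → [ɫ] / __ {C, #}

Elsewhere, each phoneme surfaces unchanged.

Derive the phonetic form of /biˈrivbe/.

/b/ (word-initial) is unaffected → [b].
/i/ meets the environment for rule 1 (in an unstressed syllable) → [ə].
/r/ (between /i/ and /i/) occurs between two vowels → [ɾ] by rule 2.
/i/ (between /r/ and /v/) is in the target of rule 1 but the environment (in an unstressed syllable) is not met → [i].
/v/ (between /i/ and /b/): no rule targets it → [v].
/b/ stays [b].
Rule 1 applies to /e/ (word-final: in an unstressed syllable) → [ə].

[bəˈɾivbə]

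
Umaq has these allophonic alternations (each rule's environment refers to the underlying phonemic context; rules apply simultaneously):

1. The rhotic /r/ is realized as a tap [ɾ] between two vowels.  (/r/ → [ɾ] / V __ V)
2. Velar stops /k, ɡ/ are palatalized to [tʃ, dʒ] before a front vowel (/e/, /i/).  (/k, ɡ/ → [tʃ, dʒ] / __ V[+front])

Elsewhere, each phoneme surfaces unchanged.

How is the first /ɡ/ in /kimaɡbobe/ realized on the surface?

/ɡ/ — between /a/ and /b/; rule 2 does not apply here → [ɡ].

[ɡ]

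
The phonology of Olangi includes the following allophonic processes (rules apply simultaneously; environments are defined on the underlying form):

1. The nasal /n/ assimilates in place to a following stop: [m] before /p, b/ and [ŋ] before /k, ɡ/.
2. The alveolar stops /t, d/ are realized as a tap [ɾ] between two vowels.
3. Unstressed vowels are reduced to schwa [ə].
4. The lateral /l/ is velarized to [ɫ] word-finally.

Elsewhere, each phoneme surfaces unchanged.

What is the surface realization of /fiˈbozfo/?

/f/ — not in any rule's target class → [f].
Rule 3 applies to /i/ (between /f/ and /b/: in an unstressed syllable) → [ə].
/b/ (between /i/ and /o/) is unaffected → [b].
/o/ — between /b/ and /z/; rule 3 does not apply here → [o].
/z/ stays [z].
/f/ — not in any rule's target class → [f].
Rule 3 applies to /o/ (word-final: in an unstressed syllable) → [ə].

[fəˈbozfə]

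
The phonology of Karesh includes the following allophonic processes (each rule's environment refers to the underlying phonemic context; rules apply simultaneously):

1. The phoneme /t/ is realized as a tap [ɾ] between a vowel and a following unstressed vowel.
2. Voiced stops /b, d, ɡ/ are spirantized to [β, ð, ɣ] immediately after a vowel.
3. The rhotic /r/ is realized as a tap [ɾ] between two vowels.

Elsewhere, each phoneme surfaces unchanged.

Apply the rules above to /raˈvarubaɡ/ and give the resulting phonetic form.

[raˈvaɾuβaɣ]

/r/ (word-initial) fails the environment for rule 3, so it stays [r].
/a/ (between /r/ and /v/) is unaffected → [a].
/v/ (between /a/ and /a/) is unaffected → [v].
/a/ — not in any rule's target class → [a].
/r/ (between /a/ and /u/) occurs between two vowels → [ɾ] by rule 3.
/u/ (between /r/ and /b/): no rule targets it → [u].
/b/ meets the environment for rule 2 (immediately after a vowel) → [β].
/a/ — not in any rule's target class → [a].
/ɡ/ — word-final, immediately after a vowel — surfaces as [ɣ] (rule 2).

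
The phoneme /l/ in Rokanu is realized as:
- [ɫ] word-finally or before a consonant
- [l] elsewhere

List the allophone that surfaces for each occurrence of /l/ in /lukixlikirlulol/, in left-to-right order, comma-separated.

[l], [l], [l], [l], [ɫ]

Occurrence 1 (position 1): no conditioning environment matches → elsewhere allophone [l].
Occurrence 2 (position 6): no conditioning environment matches → elsewhere allophone [l].
Occurrence 3 (position 11): no conditioning environment matches → elsewhere allophone [l].
Occurrence 4 (position 13): no conditioning environment matches → elsewhere allophone [l].
Occurrence 5 (position 15): word-finally or before a consonant → [ɫ].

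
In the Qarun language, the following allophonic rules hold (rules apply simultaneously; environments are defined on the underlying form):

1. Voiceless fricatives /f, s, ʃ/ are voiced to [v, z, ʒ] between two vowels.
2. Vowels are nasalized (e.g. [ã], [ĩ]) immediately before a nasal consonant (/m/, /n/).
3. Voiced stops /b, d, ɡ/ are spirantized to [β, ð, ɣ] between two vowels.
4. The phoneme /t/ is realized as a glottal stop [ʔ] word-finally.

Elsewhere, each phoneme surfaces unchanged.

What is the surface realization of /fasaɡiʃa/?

/f/ — word-initial; rule 1 does not apply here → [f].
/a/ — between /f/ and /s/; rule 2 does not apply here → [a].
/s/ — between /a/ and /a/, between two vowels — surfaces as [z] (rule 1).
/a/ (between /s/ and /ɡ/) is in the target of rule 2 but the environment (before a nasal consonant) is not met → [a].
/ɡ/ (between /a/ and /i/): between two vowels, so rule 3 applies → [ɣ].
/i/ — between /ɡ/ and /ʃ/; rule 2 does not apply here → [i].
/ʃ/ (between /i/ and /a/) occurs between two vowels → [ʒ] by rule 1.
/a/ (word-final): rule 2 targets it, but not before a nasal consonant → unchanged [a].

[fazaɣiʒa]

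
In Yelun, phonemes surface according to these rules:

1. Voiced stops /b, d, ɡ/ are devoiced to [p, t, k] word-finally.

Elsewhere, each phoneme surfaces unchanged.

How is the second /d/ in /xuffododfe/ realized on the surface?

/d/ (between /o/ and /f/) fails the environment for rule 1, so it stays [d].

[d]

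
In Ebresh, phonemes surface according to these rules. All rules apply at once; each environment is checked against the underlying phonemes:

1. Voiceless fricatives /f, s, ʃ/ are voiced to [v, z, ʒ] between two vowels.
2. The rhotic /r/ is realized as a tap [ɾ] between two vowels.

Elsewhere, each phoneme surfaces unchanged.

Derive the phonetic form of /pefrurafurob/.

[pefruɾavuɾob]

/p/ (word-initial) is unaffected → [p].
/e/ — not in any rule's target class → [e].
/f/ — between /e/ and /r/; rule 1 does not apply here → [f].
/r/ (between /f/ and /u/) fails the environment for rule 2, so it stays [r].
/u/ (between /r/ and /r/) is unaffected → [u].
/r/ (between /u/ and /a/) occurs between two vowels → [ɾ] by rule 2.
/a/ — not in any rule's target class → [a].
Rule 1 applies to /f/ (between /a/ and /u/: between two vowels) → [v].
/u/ — not in any rule's target class → [u].
/r/ — between /u/ and /o/, between two vowels — surfaces as [ɾ] (rule 2).
/o/ — not in any rule's target class → [o].
/b/ (word-final) is unaffected → [b].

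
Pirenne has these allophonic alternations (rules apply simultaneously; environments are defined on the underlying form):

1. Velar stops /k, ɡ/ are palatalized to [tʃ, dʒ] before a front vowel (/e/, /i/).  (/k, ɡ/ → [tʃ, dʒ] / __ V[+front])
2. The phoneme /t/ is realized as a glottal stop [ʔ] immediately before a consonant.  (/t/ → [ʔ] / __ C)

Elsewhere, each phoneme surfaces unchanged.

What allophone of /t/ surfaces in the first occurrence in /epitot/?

[t]

/t/ (between /i/ and /o/) fails the environment for rule 2, so it stays [t].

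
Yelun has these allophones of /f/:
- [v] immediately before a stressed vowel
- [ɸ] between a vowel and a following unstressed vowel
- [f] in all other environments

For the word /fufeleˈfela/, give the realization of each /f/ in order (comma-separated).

Occurrence 1 (position 1): no conditioning environment matches → elsewhere allophone [f].
Occurrence 2 (position 3): between a vowel and a following unstressed vowel → [ɸ].
Occurrence 3 (position 7): immediately before a stressed vowel → [v].

[f], [ɸ], [v]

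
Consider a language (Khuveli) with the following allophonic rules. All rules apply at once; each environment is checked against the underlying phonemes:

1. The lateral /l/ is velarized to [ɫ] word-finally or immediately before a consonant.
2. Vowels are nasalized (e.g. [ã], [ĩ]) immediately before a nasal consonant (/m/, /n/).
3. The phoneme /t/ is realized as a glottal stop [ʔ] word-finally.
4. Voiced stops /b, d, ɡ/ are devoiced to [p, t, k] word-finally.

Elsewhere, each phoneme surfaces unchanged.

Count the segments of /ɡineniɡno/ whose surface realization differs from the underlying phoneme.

Segments that undergo a rule: /i/ → [ĩ] (rule 2); /e/ → [ẽ] (rule 2).
All other segments surface unchanged.

2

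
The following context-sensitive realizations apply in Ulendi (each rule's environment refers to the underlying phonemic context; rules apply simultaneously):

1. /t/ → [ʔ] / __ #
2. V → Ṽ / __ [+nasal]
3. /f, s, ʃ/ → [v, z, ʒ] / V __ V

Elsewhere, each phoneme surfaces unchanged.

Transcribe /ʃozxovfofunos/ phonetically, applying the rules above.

/ʃ/ — word-initial; rule 3 does not apply here → [ʃ].
/o/ (between /ʃ/ and /z/): rule 2 targets it, but not before a nasal consonant → unchanged [o].
/z/ stays [z].
/x/ (between /z/ and /o/): no rule targets it → [x].
/o/ (between /x/ and /v/): rule 2 targets it, but not before a nasal consonant → unchanged [o].
/v/ (between /o/ and /f/): no rule targets it → [v].
/f/ (between /v/ and /o/): rule 3 targets it, but not between two vowels → unchanged [f].
/o/ — between /f/ and /f/; rule 2 does not apply here → [o].
Rule 3 applies to /f/ (between /o/ and /u/: between two vowels) → [v].
/u/ meets the environment for rule 2 (before a nasal consonant) → [ũ].
/n/ — not in any rule's target class → [n].
/o/ (between /n/ and /s/) is in the target of rule 2 but the environment (before a nasal consonant) is not met → [o].
/s/ (word-final) is in the target of rule 3 but the environment (between two vowels) is not met → [s].

[ʃozxovfovũnos]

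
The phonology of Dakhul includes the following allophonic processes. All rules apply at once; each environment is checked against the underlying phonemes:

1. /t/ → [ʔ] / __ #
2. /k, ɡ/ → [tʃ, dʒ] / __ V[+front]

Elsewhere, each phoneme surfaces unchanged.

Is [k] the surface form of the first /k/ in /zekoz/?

Yes

/k/ (between /e/ and /o/): rule 2 targets it, but not before a front vowel → unchanged [k].
The actual realization is [k], which matches [k].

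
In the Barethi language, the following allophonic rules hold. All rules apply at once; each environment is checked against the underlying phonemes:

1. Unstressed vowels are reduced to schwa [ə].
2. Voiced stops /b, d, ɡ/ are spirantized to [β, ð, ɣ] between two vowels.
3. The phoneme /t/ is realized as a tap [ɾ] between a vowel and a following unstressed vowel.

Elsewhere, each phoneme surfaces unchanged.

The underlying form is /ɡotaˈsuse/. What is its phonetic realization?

[ɡəɾəˈsusə]

/ɡ/ (word-initial) is in the target of rule 2 but the environment (between two vowels) is not met → [ɡ].
/o/ — between /ɡ/ and /t/, in an unstressed syllable — surfaces as [ə] (rule 1).
/t/ (between /o/ and /a/): between a vowel and a following unstressed vowel, so rule 3 applies → [ɾ].
/a/ — between /t/ and /s/, in an unstressed syllable — surfaces as [ə] (rule 1).
/u/ (between /s/ and /s/): rule 1 targets it, but not in an unstressed syllable → unchanged [u].
Rule 1 applies to /e/ (word-final: in an unstressed syllable) → [ə].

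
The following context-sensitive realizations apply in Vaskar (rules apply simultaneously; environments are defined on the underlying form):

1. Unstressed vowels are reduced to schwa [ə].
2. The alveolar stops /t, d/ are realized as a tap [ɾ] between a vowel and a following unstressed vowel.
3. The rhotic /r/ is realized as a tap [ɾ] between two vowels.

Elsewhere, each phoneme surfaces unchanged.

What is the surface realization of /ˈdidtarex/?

[ˈdidtəɾəx]

/d/ (word-initial) fails the environment for rule 2, so it stays [d].
/i/ (between /d/ and /d/) is in the target of rule 1 but the environment (in an unstressed syllable) is not met → [i].
/d/ (between /i/ and /t/): rule 2 targets it, but not between a vowel and a following unstressed vowel → unchanged [d].
/t/ — between /d/ and /a/; rule 2 does not apply here → [t].
/a/ (between /t/ and /r/): in an unstressed syllable, so rule 1 applies → [ə].
/r/ — between /a/ and /e/, between two vowels — surfaces as [ɾ] (rule 3).
/e/ meets the environment for rule 1 (in an unstressed syllable) → [ə].
/x/ (word-final) is unaffected → [x].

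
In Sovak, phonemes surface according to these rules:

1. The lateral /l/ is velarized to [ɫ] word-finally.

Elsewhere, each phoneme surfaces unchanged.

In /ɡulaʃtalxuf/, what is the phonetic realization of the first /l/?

/l/ (between /u/ and /a/) fails the environment for rule 1, so it stays [l].

[l]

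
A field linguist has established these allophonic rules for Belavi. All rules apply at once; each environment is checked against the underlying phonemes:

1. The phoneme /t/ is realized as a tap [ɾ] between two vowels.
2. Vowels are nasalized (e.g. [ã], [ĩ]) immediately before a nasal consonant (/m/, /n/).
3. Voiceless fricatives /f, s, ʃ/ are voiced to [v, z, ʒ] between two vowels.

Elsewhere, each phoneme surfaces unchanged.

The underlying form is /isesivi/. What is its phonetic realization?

/i/ — word-initial; rule 2 does not apply here → [i].
/s/ — between /i/ and /e/, between two vowels — surfaces as [z] (rule 3).
/e/ (between /s/ and /s/) fails the environment for rule 2, so it stays [e].
/s/ — between /e/ and /i/, between two vowels — surfaces as [z] (rule 3).
/i/ (between /s/ and /v/): rule 2 targets it, but not before a nasal consonant → unchanged [i].
/v/ stays [v].
/i/ (word-final): rule 2 targets it, but not before a nasal consonant → unchanged [i].

[izezivi]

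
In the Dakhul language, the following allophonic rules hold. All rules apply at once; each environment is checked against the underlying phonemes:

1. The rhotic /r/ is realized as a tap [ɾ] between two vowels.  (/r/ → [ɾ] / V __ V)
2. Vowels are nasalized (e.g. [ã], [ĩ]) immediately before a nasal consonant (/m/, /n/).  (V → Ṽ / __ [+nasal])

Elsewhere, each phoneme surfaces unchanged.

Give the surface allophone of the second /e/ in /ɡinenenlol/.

Rule 2 applies to /e/ (between /n/ and /n/: before a nasal consonant) → [ẽ].

[ẽ]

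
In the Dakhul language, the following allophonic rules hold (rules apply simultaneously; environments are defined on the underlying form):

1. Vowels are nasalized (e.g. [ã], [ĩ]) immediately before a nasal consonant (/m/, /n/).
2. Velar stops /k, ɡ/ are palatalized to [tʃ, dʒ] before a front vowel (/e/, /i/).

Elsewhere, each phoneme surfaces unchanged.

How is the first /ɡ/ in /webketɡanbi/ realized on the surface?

/ɡ/ (between /t/ and /a/): rule 2 targets it, but not before a front vowel → unchanged [ɡ].

[ɡ]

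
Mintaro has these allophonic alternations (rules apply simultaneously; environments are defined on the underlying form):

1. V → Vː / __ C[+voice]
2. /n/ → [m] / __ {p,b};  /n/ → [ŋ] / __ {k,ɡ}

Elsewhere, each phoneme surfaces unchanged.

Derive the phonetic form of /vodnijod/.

[voːdniːjoːd]

/o/ meets the environment for rule 1 (before a voiced consonant) → [oː].
/n/ — between /d/ and /i/; rule 2 does not apply here → [n].
/i/ meets the environment for rule 1 (before a voiced consonant) → [iː].
/o/ (between /j/ and /d/) occurs before a voiced consonant → [oː] by rule 1.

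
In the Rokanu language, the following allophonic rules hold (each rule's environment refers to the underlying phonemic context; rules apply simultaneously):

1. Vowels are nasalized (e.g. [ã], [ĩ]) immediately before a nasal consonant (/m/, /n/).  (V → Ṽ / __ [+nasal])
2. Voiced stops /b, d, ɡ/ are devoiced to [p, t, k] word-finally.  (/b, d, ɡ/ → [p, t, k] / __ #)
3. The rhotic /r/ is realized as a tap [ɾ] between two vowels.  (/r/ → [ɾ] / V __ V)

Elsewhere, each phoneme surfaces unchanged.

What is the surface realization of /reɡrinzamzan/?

[reɡrĩnzãmzãn]

/r/ (word-initial) is in the target of rule 3 but the environment (between two vowels) is not met → [r].
/e/ (between /r/ and /ɡ/) fails the environment for rule 1, so it stays [e].
/ɡ/ (between /e/ and /r/) is in the target of rule 2 but the environment (word-finally) is not met → [ɡ].
/r/ (between /ɡ/ and /i/): rule 3 targets it, but not between two vowels → unchanged [r].
/i/ meets the environment for rule 1 (before a nasal consonant) → [ĩ].
/n/ (between /i/ and /z/): no rule targets it → [n].
/z/ (between /n/ and /a/) is unaffected → [z].
/a/ meets the environment for rule 1 (before a nasal consonant) → [ã].
/m/ — not in any rule's target class → [m].
/z/ (between /m/ and /a/): no rule targets it → [z].
/a/ — between /z/ and /n/, before a nasal consonant — surfaces as [ã] (rule 1).
/n/ (word-final) is unaffected → [n].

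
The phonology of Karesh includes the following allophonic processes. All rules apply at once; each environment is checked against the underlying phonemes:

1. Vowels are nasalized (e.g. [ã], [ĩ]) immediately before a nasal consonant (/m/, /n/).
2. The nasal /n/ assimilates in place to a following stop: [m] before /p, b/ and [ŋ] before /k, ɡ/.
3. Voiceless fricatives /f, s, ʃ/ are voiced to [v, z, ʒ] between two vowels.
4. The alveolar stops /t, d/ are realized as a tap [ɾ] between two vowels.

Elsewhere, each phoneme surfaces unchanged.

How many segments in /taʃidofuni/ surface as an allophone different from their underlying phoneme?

Segments that undergo a rule: /ʃ/ → [ʒ] (rule 3); /d/ → [ɾ] (rule 4); /f/ → [v] (rule 3); /u/ → [ũ] (rule 1).
All other segments surface unchanged.

4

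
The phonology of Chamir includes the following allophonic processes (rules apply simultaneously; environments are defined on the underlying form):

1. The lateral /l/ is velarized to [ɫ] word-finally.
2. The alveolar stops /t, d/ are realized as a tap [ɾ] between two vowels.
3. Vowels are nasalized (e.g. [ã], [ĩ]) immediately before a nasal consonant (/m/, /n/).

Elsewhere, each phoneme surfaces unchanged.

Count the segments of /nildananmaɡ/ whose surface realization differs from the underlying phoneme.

Segments that undergo a rule: /a/ → [ã] (rule 3); /a/ → [ã] (rule 3).
All other segments surface unchanged.

2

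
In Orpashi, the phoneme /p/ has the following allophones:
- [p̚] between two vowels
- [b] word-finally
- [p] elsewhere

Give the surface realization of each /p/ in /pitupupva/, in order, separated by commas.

[p], [p̚], [p]

Occurrence 1 (position 1): no conditioning environment matches → elsewhere allophone [p].
Occurrence 2 (position 5): between two vowels → [p̚].
Occurrence 3 (position 7): no conditioning environment matches → elsewhere allophone [p].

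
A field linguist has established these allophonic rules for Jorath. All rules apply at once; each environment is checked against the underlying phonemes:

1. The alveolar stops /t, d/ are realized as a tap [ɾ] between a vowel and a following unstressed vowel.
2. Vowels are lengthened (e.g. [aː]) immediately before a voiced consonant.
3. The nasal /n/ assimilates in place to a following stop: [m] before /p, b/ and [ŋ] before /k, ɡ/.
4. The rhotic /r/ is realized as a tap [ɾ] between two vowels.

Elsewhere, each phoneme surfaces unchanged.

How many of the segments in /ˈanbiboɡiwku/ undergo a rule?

5

Segments that undergo a rule: /a/ → [aː] (rule 2); /n/ → [m] (rule 3); /i/ → [iː] (rule 2); /o/ → [oː] (rule 2); /i/ → [iː] (rule 2).
All other segments surface unchanged.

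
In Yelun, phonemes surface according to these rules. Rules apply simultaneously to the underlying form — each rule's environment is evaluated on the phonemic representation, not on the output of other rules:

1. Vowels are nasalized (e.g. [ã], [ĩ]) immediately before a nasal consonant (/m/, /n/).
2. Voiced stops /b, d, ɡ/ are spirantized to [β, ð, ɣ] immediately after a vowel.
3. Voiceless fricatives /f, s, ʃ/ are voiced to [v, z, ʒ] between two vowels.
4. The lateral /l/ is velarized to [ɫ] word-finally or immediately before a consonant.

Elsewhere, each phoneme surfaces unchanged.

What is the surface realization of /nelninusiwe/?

/e/ — between /n/ and /l/; rule 1 does not apply here → [e].
Rule 4 applies to /l/ (between /e/ and /n/: word-finally or immediately before a consonant) → [ɫ].
Rule 1 applies to /i/ (between /n/ and /n/: before a nasal consonant) → [ĩ].
/u/ (between /n/ and /s/): rule 1 targets it, but not before a nasal consonant → unchanged [u].
Rule 3 applies to /s/ (between /u/ and /i/: between two vowels) → [z].
/i/ — between /s/ and /w/; rule 1 does not apply here → [i].
/e/ (word-final) fails the environment for rule 1, so it stays [e].

[neɫnĩnuziwe]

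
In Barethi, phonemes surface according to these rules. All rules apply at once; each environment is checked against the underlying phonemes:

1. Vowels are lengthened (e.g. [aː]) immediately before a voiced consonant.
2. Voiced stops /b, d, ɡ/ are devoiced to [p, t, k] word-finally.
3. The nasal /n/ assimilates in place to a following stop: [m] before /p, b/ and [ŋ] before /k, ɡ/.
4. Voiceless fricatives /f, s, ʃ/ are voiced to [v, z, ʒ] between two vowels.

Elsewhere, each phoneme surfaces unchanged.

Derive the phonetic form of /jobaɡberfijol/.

/j/ stays [j].
Rule 1 applies to /o/ (between /j/ and /b/: before a voiced consonant) → [oː].
/b/ — between /o/ and /a/; rule 2 does not apply here → [b].
/a/ (between /b/ and /ɡ/) occurs before a voiced consonant → [aː] by rule 1.
/ɡ/ — between /a/ and /b/; rule 2 does not apply here → [ɡ].
/b/ (between /ɡ/ and /e/) is in the target of rule 2 but the environment (word-finally) is not met → [b].
Rule 1 applies to /e/ (between /b/ and /r/: before a voiced consonant) → [eː].
/r/ (between /e/ and /f/) is unaffected → [r].
/f/ (between /r/ and /i/) fails the environment for rule 4, so it stays [f].
/i/ (between /f/ and /j/): before a voiced consonant, so rule 1 applies → [iː].
/j/ stays [j].
/o/ (between /j/ and /l/) occurs before a voiced consonant → [oː] by rule 1.
/l/ (word-final) is unaffected → [l].

[joːbaːɡbeːrfiːjoːl]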